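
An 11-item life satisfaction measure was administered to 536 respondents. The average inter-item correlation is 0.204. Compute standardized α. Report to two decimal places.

Standardized α = k·r̄ / (1 + (k−1)·r̄) = 11 × 0.204 / (1 + 10 × 0.204)
  = 2.2440 / 3.0400 = 0.74

standardized α = 0.74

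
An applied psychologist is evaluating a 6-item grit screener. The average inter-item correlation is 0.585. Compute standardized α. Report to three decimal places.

α = 0.894

Standardized α = k·r̄ / (1 + (k−1)·r̄) = 6 × 0.585 / (1 + 5 × 0.585)
  = 3.5100 / 3.9250 = 0.894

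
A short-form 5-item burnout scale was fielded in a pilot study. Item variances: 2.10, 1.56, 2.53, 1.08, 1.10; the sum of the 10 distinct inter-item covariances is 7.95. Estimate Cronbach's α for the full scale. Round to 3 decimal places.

α = 0.819

Σσ²ᵢ = 2.10 + 1.56 + 2.53 + 1.08 + 1.10 = 8.37
Sum of distinct covariances = 7.95
σ²_total = Σσ²ᵢ + 2·Σcov = 8.37 + 2 × 7.95 = 24.27
α = (5/4)·(1 − 8.37/24.27) = 0.819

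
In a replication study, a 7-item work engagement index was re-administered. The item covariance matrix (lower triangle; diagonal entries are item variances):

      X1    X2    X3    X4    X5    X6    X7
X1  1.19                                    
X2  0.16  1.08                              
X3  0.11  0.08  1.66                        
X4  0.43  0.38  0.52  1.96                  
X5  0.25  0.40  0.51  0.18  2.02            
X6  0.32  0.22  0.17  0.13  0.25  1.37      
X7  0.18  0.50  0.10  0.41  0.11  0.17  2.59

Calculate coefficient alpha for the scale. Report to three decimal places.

coefficient alpha = 0.565

sum of item variances = 1.19 + 1.08 + 1.66 + 1.96 + 2.02 + 1.37 + 2.59 = 11.87
Sum of the distinct covariances = 5.58
σ²_total = 11.87 + 2 × 5.58 = 23.03
α = (k/(k−1))·(1 − sum of item variances/σ²_total) = (7/6)·(1 − 11.87/23.03) = 0.565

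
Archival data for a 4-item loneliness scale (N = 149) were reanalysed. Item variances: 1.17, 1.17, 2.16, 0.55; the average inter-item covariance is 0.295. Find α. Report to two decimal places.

α = 0.55

ΣVar(i) = 1.17 + 1.17 + 2.16 + 0.55 = 5.05
Sum of the 6 distinct covariances = 6 × 0.295 = 1.770
Var(T) = ΣVar(i) + 2·Σcov = 5.05 + 2 × 1.770 = 8.590
α = (4/3)·(1 − 5.05/8.590) = 0.55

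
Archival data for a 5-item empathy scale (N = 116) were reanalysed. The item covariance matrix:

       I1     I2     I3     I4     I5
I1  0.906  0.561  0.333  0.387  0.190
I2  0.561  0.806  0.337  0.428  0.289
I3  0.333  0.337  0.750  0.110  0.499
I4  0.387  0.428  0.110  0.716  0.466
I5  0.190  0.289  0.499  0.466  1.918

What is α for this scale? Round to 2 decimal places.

Σσᵢ² = 0.906 + 0.806 + 0.750 + 0.716 + 1.918 = 5.096
Sum of off-diagonal covariances = 3.600
σ²_T = 5.096 + 2 × 3.600 = 12.296
α = (k/(k−1))·(1 − Σσᵢ²/σ²_T) = (5/4)·(1 − 5.096/12.296) = 0.73

α = 0.73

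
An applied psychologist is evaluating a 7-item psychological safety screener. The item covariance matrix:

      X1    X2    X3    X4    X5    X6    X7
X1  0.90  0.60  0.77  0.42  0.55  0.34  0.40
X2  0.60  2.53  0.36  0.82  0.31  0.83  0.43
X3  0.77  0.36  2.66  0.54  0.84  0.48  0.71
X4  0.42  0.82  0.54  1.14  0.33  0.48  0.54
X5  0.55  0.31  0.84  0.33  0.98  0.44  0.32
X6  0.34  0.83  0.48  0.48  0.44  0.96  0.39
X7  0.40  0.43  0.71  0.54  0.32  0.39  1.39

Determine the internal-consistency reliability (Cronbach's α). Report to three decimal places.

Cronbach's α = 0.786

sum of item variances = 0.90 + 2.53 + 2.66 + 1.14 + 0.98 + 0.96 + 1.39 = 10.56
Sum of the distinct covariances = 10.90
total variance = 10.56 + 2 × 10.90 = 32.36
α = (k/(k−1))·(1 − sum of item variances/total variance) = (7/6)·(1 − 10.56/32.36) = 0.786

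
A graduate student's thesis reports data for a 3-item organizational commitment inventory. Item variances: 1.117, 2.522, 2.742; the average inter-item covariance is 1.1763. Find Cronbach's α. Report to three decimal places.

Cronbach's α = 0.788

sum of item variances = 1.117 + 2.522 + 2.742 = 6.381
Sum of the 3 distinct covariances = 3 × 1.1763 = 3.5289
σ²_T = sum of item variances + 2·Σcov = 6.381 + 2 × 3.5289 = 13.4388
α = (3/2)·(1 − 6.381/13.4388) = 0.788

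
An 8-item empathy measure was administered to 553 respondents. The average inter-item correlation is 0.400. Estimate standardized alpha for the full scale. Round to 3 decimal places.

α = 0.842

Standardized α = k·r̄ / (1 + (k−1)·r̄) = 8 × 0.400 / (1 + 7 × 0.400)
  = 3.2000 / 3.8000 = 0.842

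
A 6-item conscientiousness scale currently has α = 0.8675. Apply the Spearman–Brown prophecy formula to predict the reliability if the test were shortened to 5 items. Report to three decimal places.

predicted reliability = 0.845

Length factor m = 5/6 = 0.8333
α' = m·α / (1 − (1−m)·α)
   = 5/6 × 0.8675 / (1 − (1 − 5/6) × 0.8675)
   = 0.7229 / 0.8554 = 0.845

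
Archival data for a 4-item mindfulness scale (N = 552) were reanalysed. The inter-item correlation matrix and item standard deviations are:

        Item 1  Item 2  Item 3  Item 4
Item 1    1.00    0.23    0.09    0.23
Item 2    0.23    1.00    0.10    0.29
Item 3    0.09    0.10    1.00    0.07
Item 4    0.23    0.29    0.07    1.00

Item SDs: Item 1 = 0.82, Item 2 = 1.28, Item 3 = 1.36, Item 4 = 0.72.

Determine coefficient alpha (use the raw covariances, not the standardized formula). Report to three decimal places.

α = 0.396

Σσ²ᵢ = 0.82² + 1.28² + 1.36² + 0.72² = 4.6788
Covariances σ_ij = r_ij · s_i · s_j:
  σ(Item 1,Item 2) = 0.23 × 0.82 × 1.28 = 0.2414
  σ(Item 1,Item 3) = 0.09 × 0.82 × 1.36 = 0.1004
  σ(Item 1,Item 4) = 0.23 × 0.82 × 0.72 = 0.1358
  σ(Item 2,Item 3) = 0.10 × 1.28 × 1.36 = 0.1741
  σ(Item 2,Item 4) = 0.29 × 1.28 × 0.72 = 0.2673
  σ(Item 3,Item 4) = 0.07 × 1.36 × 0.72 = 0.0685
σ²_T = Σσ²ᵢ + 2·Σσ_ij = 4.6788 + 2 × 0.9875 = 6.6538
α = (4/3)·(1 − 4.6788/6.6538) = 0.396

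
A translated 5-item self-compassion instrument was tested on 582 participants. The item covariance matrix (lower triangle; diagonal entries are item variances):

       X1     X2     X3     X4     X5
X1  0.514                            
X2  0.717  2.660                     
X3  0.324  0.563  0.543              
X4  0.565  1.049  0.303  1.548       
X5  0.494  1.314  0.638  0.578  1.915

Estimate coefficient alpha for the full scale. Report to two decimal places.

coefficient alpha = 0.81

ΣVar(i) = 0.514 + 2.660 + 0.543 + 1.548 + 1.915 = 7.180
Sum of the distinct covariances = 6.545
σ²_total = 7.180 + 2 × 6.545 = 20.270
α = (k/(k−1))·(1 − ΣVar(i)/σ²_total) = (5/4)·(1 − 7.180/20.270) = 0.81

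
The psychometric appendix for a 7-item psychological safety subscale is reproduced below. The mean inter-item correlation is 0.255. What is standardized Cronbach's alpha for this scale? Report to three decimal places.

standardized Cronbach's alpha = 0.706

Standardized α = k·r̄ / (1 + (k−1)·r̄) = 7 × 0.255 / (1 + 6 × 0.255)
  = 1.7850 / 2.5300 = 0.706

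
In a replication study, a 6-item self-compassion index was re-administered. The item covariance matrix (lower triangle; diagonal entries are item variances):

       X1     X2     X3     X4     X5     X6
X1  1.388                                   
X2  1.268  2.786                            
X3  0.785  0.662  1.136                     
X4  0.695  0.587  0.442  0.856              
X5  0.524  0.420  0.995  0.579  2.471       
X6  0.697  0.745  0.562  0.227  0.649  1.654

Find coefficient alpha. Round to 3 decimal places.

α = 0.788

sum of item variances = 1.388 + 2.786 + 1.136 + 0.856 + 2.471 + 1.654 = 10.291
Sum of off-diagonal covariances = 9.837
Var(T) = 10.291 + 2 × 9.837 = 29.965
α = (k/(k−1))·(1 − sum of item variances/Var(T)) = (6/5)·(1 − 10.291/29.965) = 0.788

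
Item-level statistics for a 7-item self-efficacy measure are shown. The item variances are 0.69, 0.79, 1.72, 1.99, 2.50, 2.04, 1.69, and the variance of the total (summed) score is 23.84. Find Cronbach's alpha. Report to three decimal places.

Σσ²ᵢ = 0.69 + 0.79 + 1.72 + 1.99 + 2.50 + 2.04 + 1.69 = 11.42
α = (k/(k−1))·(1 − Σσ²ᵢ/σ²_T) = (7/6)·(1 − 11.42/23.84) = 0.608

Cronbach's alpha = 0.608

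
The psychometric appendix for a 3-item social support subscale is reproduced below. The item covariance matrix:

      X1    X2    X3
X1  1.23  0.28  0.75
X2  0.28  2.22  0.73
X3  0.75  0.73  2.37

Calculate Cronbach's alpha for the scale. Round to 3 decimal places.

α = 0.565

Σσ²ᵢ = 1.23 + 2.22 + 2.37 = 5.82
Sum of off-diagonal covariances = 1.76
Var(T) = 5.82 + 2 × 1.76 = 9.34
α = (k/(k−1))·(1 − Σσ²ᵢ/Var(T)) = (3/2)·(1 − 5.82/9.34) = 0.565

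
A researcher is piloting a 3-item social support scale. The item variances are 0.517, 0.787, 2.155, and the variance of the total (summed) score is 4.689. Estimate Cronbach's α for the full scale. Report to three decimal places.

ΣVar(i) = 0.517 + 0.787 + 2.155 = 3.459
α = (k/(k−1))·(1 − ΣVar(i)/σ²_total) = (3/2)·(1 − 3.459/4.689) = 0.393

α = 0.393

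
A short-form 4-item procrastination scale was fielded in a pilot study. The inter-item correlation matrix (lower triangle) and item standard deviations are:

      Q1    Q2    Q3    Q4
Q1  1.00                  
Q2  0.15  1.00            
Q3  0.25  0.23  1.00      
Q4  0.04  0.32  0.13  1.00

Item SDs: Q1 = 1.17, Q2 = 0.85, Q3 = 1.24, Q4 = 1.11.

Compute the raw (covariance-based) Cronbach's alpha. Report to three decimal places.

Σσ²ᵢ = 1.17² + 0.85² + 1.24² + 1.11² = 4.8611
Covariances σ_ij = r_ij · s_i · s_j:
  σ(Q1,Q2) = 0.15 × 1.17 × 0.85 = 0.1492
  σ(Q1,Q3) = 0.25 × 1.17 × 1.24 = 0.3627
  σ(Q1,Q4) = 0.04 × 1.17 × 1.11 = 0.0519
  σ(Q2,Q3) = 0.23 × 0.85 × 1.24 = 0.2424
  σ(Q2,Q4) = 0.32 × 0.85 × 1.11 = 0.3019
  σ(Q3,Q4) = 0.13 × 1.24 × 1.11 = 0.1789
σ²_T = Σσ²ᵢ + 2·Σσ_ij = 4.8611 + 2 × 1.2870 = 7.4351
α = (4/3)·(1 − 4.8611/7.4351) = 0.462

α = 0.462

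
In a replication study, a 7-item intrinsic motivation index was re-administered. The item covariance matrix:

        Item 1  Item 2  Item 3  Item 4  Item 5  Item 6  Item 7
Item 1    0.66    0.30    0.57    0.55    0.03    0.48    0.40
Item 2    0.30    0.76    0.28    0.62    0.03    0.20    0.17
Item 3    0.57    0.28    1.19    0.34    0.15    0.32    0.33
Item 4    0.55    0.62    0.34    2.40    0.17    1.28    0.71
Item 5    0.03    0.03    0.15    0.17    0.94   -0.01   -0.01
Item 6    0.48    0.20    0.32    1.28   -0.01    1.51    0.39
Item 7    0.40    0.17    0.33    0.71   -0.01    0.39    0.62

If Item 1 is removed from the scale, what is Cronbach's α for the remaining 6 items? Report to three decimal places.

Remaining items: Item 2, Item 3, Item 4, Item 5, Item 6, Item 7 (k = 6).
Σσᵢ² = 0.76 + 1.19 + 2.40 + 0.94 + 1.51 + 0.62 = 7.42
σ²_T = 7.42 + 2 × 4.97 = 17.36
α (item deleted) = (6/5)·(1 − 7.42/17.36) = 0.687

Cronbach's α = 0.687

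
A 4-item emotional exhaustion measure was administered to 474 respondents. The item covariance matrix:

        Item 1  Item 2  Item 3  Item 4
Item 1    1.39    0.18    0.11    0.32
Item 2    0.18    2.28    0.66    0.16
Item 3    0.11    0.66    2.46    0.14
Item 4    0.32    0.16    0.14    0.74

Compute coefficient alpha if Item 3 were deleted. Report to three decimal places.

coefficient alpha = 0.346

Remaining items: Item 1, Item 2, Item 4 (k = 3).
Σσ²ᵢ = 1.39 + 2.28 + 0.74 = 4.41
σ²_total = 4.41 + 2 × 0.66 = 5.73
α (item deleted) = (3/2)·(1 − 4.41/5.73) = 0.346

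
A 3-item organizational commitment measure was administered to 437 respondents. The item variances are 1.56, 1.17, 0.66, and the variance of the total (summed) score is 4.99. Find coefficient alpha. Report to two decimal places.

α = 0.48

ΣVar(i) = 1.56 + 1.17 + 0.66 = 3.39
α = (k/(k−1))·(1 − ΣVar(i)/total variance) = (3/2)·(1 − 3.39/4.99) = 0.48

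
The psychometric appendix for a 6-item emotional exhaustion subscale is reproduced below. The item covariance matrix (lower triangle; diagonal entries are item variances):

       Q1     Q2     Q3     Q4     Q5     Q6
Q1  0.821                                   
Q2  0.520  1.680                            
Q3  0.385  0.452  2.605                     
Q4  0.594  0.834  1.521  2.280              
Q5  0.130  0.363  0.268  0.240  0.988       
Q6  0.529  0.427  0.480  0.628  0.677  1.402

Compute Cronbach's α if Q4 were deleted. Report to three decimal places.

Remaining items: Q1, Q2, Q3, Q5, Q6 (k = 5).
Σσ²ᵢ = 0.821 + 1.680 + 2.605 + 0.988 + 1.402 = 7.496
σ²_T = 7.496 + 2 × 4.231 = 15.958
α (item deleted) = (5/4)·(1 − 7.496/15.958) = 0.663

α = 0.663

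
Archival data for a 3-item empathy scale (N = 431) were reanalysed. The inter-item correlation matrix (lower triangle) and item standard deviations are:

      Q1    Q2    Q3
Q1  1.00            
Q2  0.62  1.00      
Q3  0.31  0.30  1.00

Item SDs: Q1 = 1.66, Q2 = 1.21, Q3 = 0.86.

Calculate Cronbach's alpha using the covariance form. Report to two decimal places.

α = 0.67

Σσ²ᵢ = 1.66² + 1.21² + 0.86² = 4.9593
Covariances σ_ij = r_ij · s_i · s_j:
  σ(Q1,Q2) = 0.62 × 1.66 × 1.21 = 1.2453
  σ(Q1,Q3) = 0.31 × 1.66 × 0.86 = 0.4426
  σ(Q2,Q3) = 0.30 × 1.21 × 0.86 = 0.3122
σ²_T = Σσ²ᵢ + 2·Σσ_ij = 4.9593 + 2 × 2.0001 = 8.9595
α = (3/2)·(1 − 4.9593/8.9595) = 0.67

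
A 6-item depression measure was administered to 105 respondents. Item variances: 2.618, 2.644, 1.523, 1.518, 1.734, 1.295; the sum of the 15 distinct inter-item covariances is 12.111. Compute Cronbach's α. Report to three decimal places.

Cronbach's α = 0.818

Σσ²ᵢ = 2.618 + 2.644 + 1.523 + 1.518 + 1.734 + 1.295 = 11.332
Sum of distinct covariances = 12.111
σ²_total = Σσ²ᵢ + 2·Σcov = 11.332 + 2 × 12.111 = 35.554
α = (6/5)·(1 − 11.332/35.554) = 0.818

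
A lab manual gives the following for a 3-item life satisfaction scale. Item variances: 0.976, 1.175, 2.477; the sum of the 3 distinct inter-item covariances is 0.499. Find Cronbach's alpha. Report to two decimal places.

α = 0.27

sum of item variances = 0.976 + 1.175 + 2.477 = 4.628
Sum of distinct covariances = 0.499
σ²_total = sum of item variances + 2·Σcov = 4.628 + 2 × 0.499 = 5.626
α = (3/2)·(1 − 4.628/5.626) = 0.27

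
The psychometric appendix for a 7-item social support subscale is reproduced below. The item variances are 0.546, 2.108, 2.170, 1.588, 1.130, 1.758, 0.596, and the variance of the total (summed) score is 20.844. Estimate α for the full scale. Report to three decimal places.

α = 0.613

Σσ²ᵢ = 0.546 + 2.108 + 2.170 + 1.588 + 1.130 + 1.758 + 0.596 = 9.896
α = (k/(k−1))·(1 − Σσ²ᵢ/σ²_T) = (7/6)·(1 − 9.896/20.844) = 0.613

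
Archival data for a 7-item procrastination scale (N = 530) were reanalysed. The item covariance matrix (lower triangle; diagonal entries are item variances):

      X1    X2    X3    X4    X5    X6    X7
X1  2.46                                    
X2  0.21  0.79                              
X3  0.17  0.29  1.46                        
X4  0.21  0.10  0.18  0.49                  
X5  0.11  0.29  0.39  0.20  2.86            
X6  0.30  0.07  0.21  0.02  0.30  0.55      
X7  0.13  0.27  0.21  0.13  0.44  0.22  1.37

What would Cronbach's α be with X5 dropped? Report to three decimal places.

Cronbach's α = 0.520

Remaining items: X1, X2, X3, X4, X6, X7 (k = 6).
ΣVar(i) = 2.46 + 0.79 + 1.46 + 0.49 + 0.55 + 1.37 = 7.12
σ²_total = 7.12 + 2 × 2.72 = 12.56
α (item deleted) = (6/5)·(1 − 7.12/12.56) = 0.520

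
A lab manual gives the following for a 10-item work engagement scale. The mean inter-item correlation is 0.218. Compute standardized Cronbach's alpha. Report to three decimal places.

Standardized α = k·r̄ / (1 + (k−1)·r̄) = 10 × 0.218 / (1 + 9 × 0.218)
  = 2.1800 / 2.9620 = 0.736

standardized Cronbach's alpha = 0.736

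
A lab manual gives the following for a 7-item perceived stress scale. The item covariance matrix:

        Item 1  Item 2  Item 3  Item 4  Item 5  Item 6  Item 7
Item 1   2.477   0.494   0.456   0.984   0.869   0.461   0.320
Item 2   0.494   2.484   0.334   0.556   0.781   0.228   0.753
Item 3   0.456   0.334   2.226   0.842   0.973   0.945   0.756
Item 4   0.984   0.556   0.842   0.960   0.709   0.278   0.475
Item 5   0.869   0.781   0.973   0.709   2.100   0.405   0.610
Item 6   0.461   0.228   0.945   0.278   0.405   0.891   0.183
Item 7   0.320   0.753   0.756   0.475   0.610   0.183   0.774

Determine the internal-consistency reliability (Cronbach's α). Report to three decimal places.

Cronbach's α = 0.788

ΣVar(i) = 2.477 + 2.484 + 2.226 + 0.960 + 2.100 + 0.891 + 0.774 = 11.912
Sum of the distinct covariances = 12.412
Var(T) = 11.912 + 2 × 12.412 = 36.736
α = (k/(k−1))·(1 − ΣVar(i)/Var(T)) = (7/6)·(1 − 11.912/36.736) = 0.788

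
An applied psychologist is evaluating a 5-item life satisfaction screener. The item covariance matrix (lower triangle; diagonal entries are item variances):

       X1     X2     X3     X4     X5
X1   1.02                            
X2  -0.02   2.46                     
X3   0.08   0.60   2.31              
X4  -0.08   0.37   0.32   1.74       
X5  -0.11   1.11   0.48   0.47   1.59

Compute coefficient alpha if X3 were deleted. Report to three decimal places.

α = 0.451

Remaining items: X1, X2, X4, X5 (k = 4).
Σσᵢ² = 1.02 + 2.46 + 1.74 + 1.59 = 6.81
Var(T) = 6.81 + 2 × 1.74 = 10.29
α (item deleted) = (4/3)·(1 − 6.81/10.29) = 0.451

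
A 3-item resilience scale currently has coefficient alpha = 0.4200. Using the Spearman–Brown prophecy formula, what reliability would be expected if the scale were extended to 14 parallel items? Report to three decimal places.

predicted reliability = 0.772

Length factor m = 14/3 = 4.6667
α' = m·α / (1 + (m−1)·α)
   = 14/3 × 0.4200 / (1 + (14/3 − 1) × 0.4200)
   = 1.9600 / 2.5400 = 0.772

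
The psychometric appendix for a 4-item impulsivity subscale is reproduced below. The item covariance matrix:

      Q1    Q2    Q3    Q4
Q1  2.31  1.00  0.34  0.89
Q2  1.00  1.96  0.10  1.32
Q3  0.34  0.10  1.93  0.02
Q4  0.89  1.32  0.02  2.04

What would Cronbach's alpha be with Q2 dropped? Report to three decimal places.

Remaining items: Q1, Q3, Q4 (k = 3).
ΣVar(i) = 2.31 + 1.93 + 2.04 = 6.28
total variance = 6.28 + 2 × 1.25 = 8.78
α (item deleted) = (3/2)·(1 − 6.28/8.78) = 0.427

α = 0.427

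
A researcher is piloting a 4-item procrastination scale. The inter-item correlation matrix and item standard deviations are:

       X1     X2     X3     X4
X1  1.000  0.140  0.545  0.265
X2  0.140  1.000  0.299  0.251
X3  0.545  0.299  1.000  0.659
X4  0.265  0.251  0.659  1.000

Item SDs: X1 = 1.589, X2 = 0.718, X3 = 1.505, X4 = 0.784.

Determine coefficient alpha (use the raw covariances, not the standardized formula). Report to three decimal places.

Σσ²ᵢ = 1.589² + 0.718² + 1.505² + 0.784² = 5.9201
Covariances σ_ij = r_ij · s_i · s_j:
  σ(X1,X2) = 0.140 × 1.589 × 0.718 = 0.1597
  σ(X1,X3) = 0.545 × 1.589 × 1.505 = 1.3033
  σ(X1,X4) = 0.265 × 1.589 × 0.784 = 0.3301
  σ(X2,X3) = 0.299 × 0.718 × 1.505 = 0.3231
  σ(X2,X4) = 0.251 × 0.718 × 0.784 = 0.1413
  σ(X3,X4) = 0.659 × 1.505 × 0.784 = 0.7776
σ²_T = Σσ²ᵢ + 2·Σσ_ij = 5.9201 + 2 × 3.0351 = 11.9903
α = (4/3)·(1 − 5.9201/11.9903) = 0.675

coefficient alpha = 0.675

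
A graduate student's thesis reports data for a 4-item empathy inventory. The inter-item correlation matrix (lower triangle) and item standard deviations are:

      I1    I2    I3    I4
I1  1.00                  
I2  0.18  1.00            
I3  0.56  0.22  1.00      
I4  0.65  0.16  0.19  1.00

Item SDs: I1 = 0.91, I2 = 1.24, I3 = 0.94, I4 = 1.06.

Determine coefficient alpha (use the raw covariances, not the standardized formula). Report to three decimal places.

Σσ²ᵢ = 0.91² + 1.24² + 0.94² + 1.06² = 4.3729
Covariances σ_ij = r_ij · s_i · s_j:
  σ(I1,I2) = 0.18 × 0.91 × 1.24 = 0.2031
  σ(I1,I3) = 0.56 × 0.91 × 0.94 = 0.4790
  σ(I1,I4) = 0.65 × 0.91 × 1.06 = 0.6270
  σ(I2,I3) = 0.22 × 1.24 × 0.94 = 0.2564
  σ(I2,I4) = 0.16 × 1.24 × 1.06 = 0.2103
  σ(I3,I4) = 0.19 × 0.94 × 1.06 = 0.1893
σ²_T = Σσ²ᵢ + 2·Σσ_ij = 4.3729 + 2 × 1.9651 = 8.3031
α = (4/3)·(1 − 4.3729/8.3031) = 0.631

coefficient alpha = 0.631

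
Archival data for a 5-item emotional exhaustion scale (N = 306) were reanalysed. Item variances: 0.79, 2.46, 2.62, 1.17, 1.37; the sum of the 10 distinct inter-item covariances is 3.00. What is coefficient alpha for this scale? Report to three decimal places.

coefficient alpha = 0.520

sum of item variances = 0.79 + 2.46 + 2.62 + 1.17 + 1.37 = 8.41
Sum of distinct covariances = 3.00
total variance = sum of item variances + 2·Σcov = 8.41 + 2 × 3.00 = 14.41
α = (5/4)·(1 − 8.41/14.41) = 0.520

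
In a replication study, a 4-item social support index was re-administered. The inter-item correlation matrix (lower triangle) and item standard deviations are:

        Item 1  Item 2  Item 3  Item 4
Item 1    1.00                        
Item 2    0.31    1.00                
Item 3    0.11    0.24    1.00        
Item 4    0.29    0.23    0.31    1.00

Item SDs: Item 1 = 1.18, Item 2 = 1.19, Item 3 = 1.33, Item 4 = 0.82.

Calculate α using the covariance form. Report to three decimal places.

α = 0.548

Σσ²ᵢ = 1.18² + 1.19² + 1.33² + 0.82² = 5.2498
Covariances σ_ij = r_ij · s_i · s_j:
  σ(Item 1,Item 2) = 0.31 × 1.18 × 1.19 = 0.4353
  σ(Item 1,Item 3) = 0.11 × 1.18 × 1.33 = 0.1726
  σ(Item 1,Item 4) = 0.29 × 1.18 × 0.82 = 0.2806
  σ(Item 2,Item 3) = 0.24 × 1.19 × 1.33 = 0.3798
  σ(Item 2,Item 4) = 0.23 × 1.19 × 0.82 = 0.2244
  σ(Item 3,Item 4) = 0.31 × 1.33 × 0.82 = 0.3381
σ²_T = Σσ²ᵢ + 2·Σσ_ij = 5.2498 + 2 × 1.8308 = 8.9114
α = (4/3)·(1 − 5.2498/8.9114) = 0.548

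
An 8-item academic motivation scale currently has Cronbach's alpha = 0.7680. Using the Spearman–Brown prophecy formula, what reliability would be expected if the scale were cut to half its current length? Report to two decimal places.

Length factor m = 1/2
α' = m·α / (1 − (1−m)·α)
   = 1/2 × 0.7680 / (1 − (1 − 1/2) × 0.7680)
   = 0.3840 / 0.6160 = 0.62

predicted reliability = 0.62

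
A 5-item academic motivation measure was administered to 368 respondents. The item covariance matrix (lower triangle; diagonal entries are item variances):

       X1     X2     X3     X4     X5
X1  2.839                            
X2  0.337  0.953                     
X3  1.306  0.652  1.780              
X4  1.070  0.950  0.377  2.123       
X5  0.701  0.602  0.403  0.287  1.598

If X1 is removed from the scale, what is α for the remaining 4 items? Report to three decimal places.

α = 0.671

Remaining items: X2, X3, X4, X5 (k = 4).
sum of item variances = 0.953 + 1.780 + 2.123 + 1.598 = 6.454
Var(T) = 6.454 + 2 × 3.271 = 12.996
α (item deleted) = (4/3)·(1 − 6.454/12.996) = 0.671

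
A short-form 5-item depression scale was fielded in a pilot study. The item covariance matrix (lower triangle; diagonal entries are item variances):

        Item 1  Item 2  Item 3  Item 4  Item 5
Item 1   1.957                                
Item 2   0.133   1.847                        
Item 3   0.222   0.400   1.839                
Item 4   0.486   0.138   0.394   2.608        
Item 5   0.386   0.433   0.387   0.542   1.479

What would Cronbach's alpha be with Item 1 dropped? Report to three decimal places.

Remaining items: Item 2, Item 3, Item 4, Item 5 (k = 4).
Σσᵢ² = 1.847 + 1.839 + 2.608 + 1.479 = 7.773
total variance = 7.773 + 2 × 2.294 = 12.361
α (item deleted) = (4/3)·(1 − 7.773/12.361) = 0.495

Cronbach's alpha = 0.495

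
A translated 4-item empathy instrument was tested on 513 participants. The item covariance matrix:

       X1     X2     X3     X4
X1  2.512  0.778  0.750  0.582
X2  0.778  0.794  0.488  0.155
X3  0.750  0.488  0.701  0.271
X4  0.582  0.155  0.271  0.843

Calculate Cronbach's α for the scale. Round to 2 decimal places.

Σσᵢ² = 2.512 + 0.794 + 0.701 + 0.843 = 4.850
Sum of the distinct covariances = 3.024
σ²_T = 4.850 + 2 × 3.024 = 10.898
α = (k/(k−1))·(1 − Σσᵢ²/σ²_T) = (4/3)·(1 − 4.850/10.898) = 0.74

α = 0.74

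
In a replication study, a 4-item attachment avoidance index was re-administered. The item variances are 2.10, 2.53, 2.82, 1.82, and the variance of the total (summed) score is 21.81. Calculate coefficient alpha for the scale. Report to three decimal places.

sum of item variances = 2.10 + 2.53 + 2.82 + 1.82 = 9.27
α = (k/(k−1))·(1 − sum of item variances/σ²_T) = (4/3)·(1 − 9.27/21.81) = 0.767

coefficient alpha = 0.767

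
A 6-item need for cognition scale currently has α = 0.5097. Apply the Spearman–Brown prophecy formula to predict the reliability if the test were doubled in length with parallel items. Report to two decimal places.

predicted reliability = 0.68

Length factor m = 2
α' = m·α / (1 + (m−1)·α)
   = 2 × 0.5097 / (1 + (2 − 1) × 0.5097)
   = 1.0194 / 1.5097 = 0.68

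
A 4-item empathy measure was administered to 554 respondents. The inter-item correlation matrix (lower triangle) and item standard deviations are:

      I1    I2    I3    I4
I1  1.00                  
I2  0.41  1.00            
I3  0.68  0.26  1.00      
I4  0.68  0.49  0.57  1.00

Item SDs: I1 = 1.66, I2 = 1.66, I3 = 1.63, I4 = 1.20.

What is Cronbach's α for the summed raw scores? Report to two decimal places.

α = 0.80

Σσ²ᵢ = 1.66² + 1.66² + 1.63² + 1.20² = 9.6081
Covariances σ_ij = r_ij · s_i · s_j:
  σ(I1,I2) = 0.41 × 1.66 × 1.66 = 1.1298
  σ(I1,I3) = 0.68 × 1.66 × 1.63 = 1.8399
  σ(I1,I4) = 0.68 × 1.66 × 1.20 = 1.3546
  σ(I2,I3) = 0.26 × 1.66 × 1.63 = 0.7035
  σ(I2,I4) = 0.49 × 1.66 × 1.20 = 0.9761
  σ(I3,I4) = 0.57 × 1.63 × 1.20 = 1.1149
σ²_T = Σσ²ᵢ + 2·Σσ_ij = 9.6081 + 2 × 7.1188 = 23.8457
α = (4/3)·(1 − 9.6081/23.8457) = 0.80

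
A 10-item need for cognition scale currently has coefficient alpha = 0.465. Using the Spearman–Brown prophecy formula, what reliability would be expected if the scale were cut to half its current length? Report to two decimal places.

Length factor m = 1/2
α' = m·α / (1 − (1−m)·α)
   = 1/2 × 0.465 / (1 − (1 − 1/2) × 0.465)
   = 0.2325 / 0.7675 = 0.30

predicted reliability = 0.30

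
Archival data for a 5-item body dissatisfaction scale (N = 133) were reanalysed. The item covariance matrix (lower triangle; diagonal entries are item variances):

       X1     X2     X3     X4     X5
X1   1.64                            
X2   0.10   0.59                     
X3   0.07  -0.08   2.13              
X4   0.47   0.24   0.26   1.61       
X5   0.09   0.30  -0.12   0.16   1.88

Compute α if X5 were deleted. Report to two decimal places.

α = 0.35

Remaining items: X1, X2, X3, X4 (k = 4).
ΣVar(i) = 1.64 + 0.59 + 2.13 + 1.61 = 5.97
σ²_T = 5.97 + 2 × 1.06 = 8.09
α (item deleted) = (4/3)·(1 − 5.97/8.09) = 0.35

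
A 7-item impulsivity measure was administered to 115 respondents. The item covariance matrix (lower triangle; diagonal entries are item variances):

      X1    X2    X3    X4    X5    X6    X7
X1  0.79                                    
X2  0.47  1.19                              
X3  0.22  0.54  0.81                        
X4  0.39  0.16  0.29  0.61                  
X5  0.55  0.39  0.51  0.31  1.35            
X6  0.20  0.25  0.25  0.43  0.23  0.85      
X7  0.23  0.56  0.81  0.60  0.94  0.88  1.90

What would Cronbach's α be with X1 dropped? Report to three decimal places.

Remaining items: X2, X3, X4, X5, X6, X7 (k = 6).
Σσ²ᵢ = 1.19 + 0.81 + 0.61 + 1.35 + 0.85 + 1.90 = 6.71
Var(T) = 6.71 + 2 × 7.15 = 21.01
α (item deleted) = (6/5)·(1 − 6.71/21.01) = 0.817

α = 0.817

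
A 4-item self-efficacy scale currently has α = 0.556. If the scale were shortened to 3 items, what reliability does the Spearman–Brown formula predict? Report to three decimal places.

Length factor m = 3/4 = 0.7500
α' = m·α / (1 − (1−m)·α)
   = 3/4 × 0.556 / (1 − (1 − 3/4) × 0.556)
   = 0.4170 / 0.8610 = 0.484

predicted reliability = 0.484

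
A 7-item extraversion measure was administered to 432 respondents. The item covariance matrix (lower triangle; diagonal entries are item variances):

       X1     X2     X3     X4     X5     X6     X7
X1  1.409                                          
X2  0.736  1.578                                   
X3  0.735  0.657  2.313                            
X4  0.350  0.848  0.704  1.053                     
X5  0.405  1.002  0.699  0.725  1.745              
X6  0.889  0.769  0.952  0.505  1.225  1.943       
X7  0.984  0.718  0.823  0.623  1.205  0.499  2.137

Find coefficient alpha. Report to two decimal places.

α = 0.85

Σσᵢ² = 1.409 + 1.578 + 2.313 + 1.053 + 1.745 + 1.943 + 2.137 = 12.178
Sum of off-diagonal covariances = 16.053
σ²_T = 12.178 + 2 × 16.053 = 44.284
α = (k/(k−1))·(1 − Σσᵢ²/σ²_T) = (7/6)·(1 − 12.178/44.284) = 0.85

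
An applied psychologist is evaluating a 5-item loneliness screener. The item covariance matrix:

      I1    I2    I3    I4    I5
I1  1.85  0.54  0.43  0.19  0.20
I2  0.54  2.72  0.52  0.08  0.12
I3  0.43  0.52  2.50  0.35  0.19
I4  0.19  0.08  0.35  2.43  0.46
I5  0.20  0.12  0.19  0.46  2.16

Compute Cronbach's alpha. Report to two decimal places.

Σσᵢ² = 1.85 + 2.72 + 2.50 + 2.43 + 2.16 = 11.66
Sum of off-diagonal covariances = 3.08
σ²_T = 11.66 + 2 × 3.08 = 17.82
α = (k/(k−1))·(1 − Σσᵢ²/σ²_T) = (5/4)·(1 − 11.66/17.82) = 0.43

Cronbach's alpha = 0.43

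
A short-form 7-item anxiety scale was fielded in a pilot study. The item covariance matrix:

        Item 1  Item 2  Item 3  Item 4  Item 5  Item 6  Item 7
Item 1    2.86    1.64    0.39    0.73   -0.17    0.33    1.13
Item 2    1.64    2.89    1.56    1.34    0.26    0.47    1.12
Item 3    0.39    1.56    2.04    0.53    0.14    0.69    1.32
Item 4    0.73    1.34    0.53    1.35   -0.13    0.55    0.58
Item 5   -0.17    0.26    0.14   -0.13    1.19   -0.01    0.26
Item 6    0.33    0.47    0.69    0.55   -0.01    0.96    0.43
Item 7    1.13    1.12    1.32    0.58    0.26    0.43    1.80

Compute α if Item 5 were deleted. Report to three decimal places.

Remaining items: Item 1, Item 2, Item 3, Item 4, Item 6, Item 7 (k = 6).
ΣVar(i) = 2.86 + 2.89 + 2.04 + 1.35 + 0.96 + 1.80 = 11.90
σ²_total = 11.90 + 2 × 12.81 = 37.52
α (item deleted) = (6/5)·(1 − 11.90/37.52) = 0.819

α = 0.819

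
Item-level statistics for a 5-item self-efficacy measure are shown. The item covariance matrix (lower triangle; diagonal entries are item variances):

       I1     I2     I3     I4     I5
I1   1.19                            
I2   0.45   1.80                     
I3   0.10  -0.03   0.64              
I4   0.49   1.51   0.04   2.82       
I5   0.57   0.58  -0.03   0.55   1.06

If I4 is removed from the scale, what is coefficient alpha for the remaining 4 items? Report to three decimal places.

α = 0.549

Remaining items: I1, I2, I3, I5 (k = 4).
sum of item variances = 1.19 + 1.80 + 0.64 + 1.06 = 4.69
Var(T) = 4.69 + 2 × 1.64 = 7.97
α (item deleted) = (4/3)·(1 − 4.69/7.97) = 0.549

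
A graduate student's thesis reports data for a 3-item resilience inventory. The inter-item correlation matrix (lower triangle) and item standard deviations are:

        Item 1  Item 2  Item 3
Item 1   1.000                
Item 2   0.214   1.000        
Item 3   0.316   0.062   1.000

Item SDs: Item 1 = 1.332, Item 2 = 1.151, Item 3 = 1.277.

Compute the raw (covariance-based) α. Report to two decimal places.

α = 0.43

Σσ²ᵢ = 1.332² + 1.151² + 1.277² = 4.7298
Covariances σ_ij = r_ij · s_i · s_j:
  σ(Item 1,Item 2) = 0.214 × 1.332 × 1.151 = 0.3281
  σ(Item 1,Item 3) = 0.316 × 1.332 × 1.277 = 0.5375
  σ(Item 2,Item 3) = 0.062 × 1.151 × 1.277 = 0.0911
σ²_T = Σσ²ᵢ + 2·Σσ_ij = 4.7298 + 2 × 0.9567 = 6.6432
α = (3/2)·(1 − 4.7298/6.6432) = 0.43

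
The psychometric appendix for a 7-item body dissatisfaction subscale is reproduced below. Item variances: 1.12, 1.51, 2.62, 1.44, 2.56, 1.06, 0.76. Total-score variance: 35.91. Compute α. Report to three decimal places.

α = 0.807

Σσᵢ² = 1.12 + 1.51 + 2.62 + 1.44 + 2.56 + 1.06 + 0.76 = 11.07
α = (k/(k−1))·(1 − Σσᵢ²/Var(T)) = (7/6)·(1 − 11.07/35.91) = 0.807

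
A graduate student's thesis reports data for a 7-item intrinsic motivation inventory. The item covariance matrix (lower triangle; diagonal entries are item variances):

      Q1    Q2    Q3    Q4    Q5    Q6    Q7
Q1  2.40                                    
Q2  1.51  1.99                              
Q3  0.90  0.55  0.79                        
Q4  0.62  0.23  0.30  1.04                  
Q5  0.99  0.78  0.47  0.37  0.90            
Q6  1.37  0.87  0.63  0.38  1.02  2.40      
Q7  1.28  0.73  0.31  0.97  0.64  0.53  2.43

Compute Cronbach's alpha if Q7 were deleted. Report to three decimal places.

Remaining items: Q1, Q2, Q3, Q4, Q5, Q6 (k = 6).
ΣVar(i) = 2.40 + 1.99 + 0.79 + 1.04 + 0.90 + 2.40 = 9.52
total variance = 9.52 + 2 × 10.99 = 31.50
α (item deleted) = (6/5)·(1 − 9.52/31.50) = 0.837

Cronbach's alpha = 0.837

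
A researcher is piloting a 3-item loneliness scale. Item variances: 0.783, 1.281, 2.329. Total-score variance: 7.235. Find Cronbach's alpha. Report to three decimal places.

α = 0.589

sum of item variances = 0.783 + 1.281 + 2.329 = 4.393
α = (k/(k−1))·(1 − sum of item variances/total variance) = (3/2)·(1 − 4.393/7.235) = 0.589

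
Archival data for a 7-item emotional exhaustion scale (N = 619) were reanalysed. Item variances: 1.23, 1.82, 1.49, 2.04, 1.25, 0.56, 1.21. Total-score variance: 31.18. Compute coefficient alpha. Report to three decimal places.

coefficient alpha = 0.807

Σσᵢ² = 1.23 + 1.82 + 1.49 + 2.04 + 1.25 + 0.56 + 1.21 = 9.60
α = (k/(k−1))·(1 − Σσᵢ²/Var(T)) = (7/6)·(1 − 9.60/31.18) = 0.807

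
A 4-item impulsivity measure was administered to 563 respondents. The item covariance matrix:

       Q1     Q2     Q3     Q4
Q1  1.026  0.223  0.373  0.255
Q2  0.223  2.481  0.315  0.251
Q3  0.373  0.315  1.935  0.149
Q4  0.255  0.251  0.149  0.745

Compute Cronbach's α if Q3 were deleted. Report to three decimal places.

α = 0.383

Remaining items: Q1, Q2, Q4 (k = 3).
Σσᵢ² = 1.026 + 2.481 + 0.745 = 4.252
Var(T) = 4.252 + 2 × 0.729 = 5.710
α (item deleted) = (3/2)·(1 − 4.252/5.710) = 0.383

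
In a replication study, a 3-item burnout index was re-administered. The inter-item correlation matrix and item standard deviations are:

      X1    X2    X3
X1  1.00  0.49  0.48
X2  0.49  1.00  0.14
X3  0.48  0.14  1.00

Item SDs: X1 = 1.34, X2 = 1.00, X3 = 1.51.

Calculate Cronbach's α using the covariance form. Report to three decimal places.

α = 0.630

Σσ²ᵢ = 1.34² + 1.00² + 1.51² = 5.0757
Covariances σ_ij = r_ij · s_i · s_j:
  σ(X1,X2) = 0.49 × 1.34 × 1.00 = 0.6566
  σ(X1,X3) = 0.48 × 1.34 × 1.51 = 0.9712
  σ(X2,X3) = 0.14 × 1.00 × 1.51 = 0.2114
σ²_T = Σσ²ᵢ + 2·Σσ_ij = 5.0757 + 2 × 1.8392 = 8.7541
α = (3/2)·(1 − 5.0757/8.7541) = 0.630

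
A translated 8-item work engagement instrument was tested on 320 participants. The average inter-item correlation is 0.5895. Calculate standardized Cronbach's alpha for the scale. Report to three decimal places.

Standardized α = k·r̄ / (1 + (k−1)·r̄) = 8 × 0.5895 / (1 + 7 × 0.5895)
  = 4.7160 / 5.1265 = 0.920

α = 0.920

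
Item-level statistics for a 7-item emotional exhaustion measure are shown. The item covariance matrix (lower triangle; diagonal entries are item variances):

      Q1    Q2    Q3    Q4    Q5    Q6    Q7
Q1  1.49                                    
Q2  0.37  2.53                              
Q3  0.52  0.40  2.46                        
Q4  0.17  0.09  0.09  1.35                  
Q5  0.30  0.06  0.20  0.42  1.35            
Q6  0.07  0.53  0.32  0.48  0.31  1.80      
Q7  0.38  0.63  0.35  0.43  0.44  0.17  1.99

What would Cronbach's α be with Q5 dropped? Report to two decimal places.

Remaining items: Q1, Q2, Q3, Q4, Q6, Q7 (k = 6).
Σσ²ᵢ = 1.49 + 2.53 + 2.46 + 1.35 + 1.80 + 1.99 = 11.62
σ²_total = 11.62 + 2 × 5.00 = 21.62
α (item deleted) = (6/5)·(1 − 11.62/21.62) = 0.56

α = 0.56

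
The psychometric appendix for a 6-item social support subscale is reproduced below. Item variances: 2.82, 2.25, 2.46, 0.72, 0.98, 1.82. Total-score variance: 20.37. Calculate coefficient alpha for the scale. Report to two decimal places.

coefficient alpha = 0.55

Σσ²ᵢ = 2.82 + 2.25 + 2.46 + 0.72 + 0.98 + 1.82 = 11.05
α = (k/(k−1))·(1 − Σσ²ᵢ/σ²_T) = (6/5)·(1 − 11.05/20.37) = 0.55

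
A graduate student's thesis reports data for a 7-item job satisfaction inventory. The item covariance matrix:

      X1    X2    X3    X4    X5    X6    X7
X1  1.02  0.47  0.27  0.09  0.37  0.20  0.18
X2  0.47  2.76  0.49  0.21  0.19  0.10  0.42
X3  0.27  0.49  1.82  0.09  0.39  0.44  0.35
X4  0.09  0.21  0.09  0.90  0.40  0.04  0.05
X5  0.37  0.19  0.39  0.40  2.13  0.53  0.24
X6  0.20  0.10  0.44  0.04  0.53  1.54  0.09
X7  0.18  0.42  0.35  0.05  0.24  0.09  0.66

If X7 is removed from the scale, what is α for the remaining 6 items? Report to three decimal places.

Remaining items: X1, X2, X3, X4, X5, X6 (k = 6).
Σσ²ᵢ = 1.02 + 2.76 + 1.82 + 0.90 + 2.13 + 1.54 = 10.17
σ²_T = 10.17 + 2 × 4.28 = 18.73
α (item deleted) = (6/5)·(1 − 10.17/18.73) = 0.548

α = 0.548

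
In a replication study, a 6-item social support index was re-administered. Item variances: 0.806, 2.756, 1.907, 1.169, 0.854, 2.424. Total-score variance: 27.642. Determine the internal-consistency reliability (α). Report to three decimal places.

ΣVar(i) = 0.806 + 2.756 + 1.907 + 1.169 + 0.854 + 2.424 = 9.916
α = (k/(k−1))·(1 − ΣVar(i)/σ²_total) = (6/5)·(1 − 9.916/27.642) = 0.770

α = 0.770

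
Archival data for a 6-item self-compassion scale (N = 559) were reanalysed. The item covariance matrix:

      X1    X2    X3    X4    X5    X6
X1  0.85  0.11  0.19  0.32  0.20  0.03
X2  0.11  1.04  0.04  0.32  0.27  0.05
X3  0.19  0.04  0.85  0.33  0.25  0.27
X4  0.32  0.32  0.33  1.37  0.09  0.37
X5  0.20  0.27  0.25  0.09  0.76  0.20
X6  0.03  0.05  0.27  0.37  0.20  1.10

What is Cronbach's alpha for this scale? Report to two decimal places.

α = 0.61

Σσ²ᵢ = 0.85 + 1.04 + 0.85 + 1.37 + 0.76 + 1.10 = 5.97
Σ_{i<j} σ_ij = 3.04
Var(T) = 5.97 + 2 × 3.04 = 12.05
α = (k/(k−1))·(1 − Σσ²ᵢ/Var(T)) = (6/5)·(1 − 5.97/12.05) = 0.61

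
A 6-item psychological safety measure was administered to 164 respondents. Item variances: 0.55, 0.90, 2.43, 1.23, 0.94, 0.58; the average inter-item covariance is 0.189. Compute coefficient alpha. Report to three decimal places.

sum of item variances = 0.55 + 0.90 + 2.43 + 1.23 + 0.94 + 0.58 = 6.63
Sum of the 15 distinct covariances = 15 × 0.189 = 2.835
total variance = sum of item variances + 2·Σcov = 6.63 + 2 × 2.835 = 12.300
α = (6/5)·(1 − 6.63/12.300) = 0.553

α = 0.553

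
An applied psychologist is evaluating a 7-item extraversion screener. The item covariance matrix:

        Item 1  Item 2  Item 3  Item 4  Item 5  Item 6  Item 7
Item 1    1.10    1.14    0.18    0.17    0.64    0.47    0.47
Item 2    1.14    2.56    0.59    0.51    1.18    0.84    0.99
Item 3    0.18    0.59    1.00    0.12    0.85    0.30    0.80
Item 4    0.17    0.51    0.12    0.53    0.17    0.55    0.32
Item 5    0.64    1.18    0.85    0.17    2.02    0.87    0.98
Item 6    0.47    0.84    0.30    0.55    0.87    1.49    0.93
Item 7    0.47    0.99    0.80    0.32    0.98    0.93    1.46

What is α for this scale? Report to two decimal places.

sum of item variances = 1.10 + 2.56 + 1.00 + 0.53 + 2.02 + 1.49 + 1.46 = 10.16
Σ_{i<j} σ_ij = 13.07
total variance = 10.16 + 2 × 13.07 = 36.30
α = (k/(k−1))·(1 − sum of item variances/total variance) = (7/6)·(1 − 10.16/36.30) = 0.84

α = 0.84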